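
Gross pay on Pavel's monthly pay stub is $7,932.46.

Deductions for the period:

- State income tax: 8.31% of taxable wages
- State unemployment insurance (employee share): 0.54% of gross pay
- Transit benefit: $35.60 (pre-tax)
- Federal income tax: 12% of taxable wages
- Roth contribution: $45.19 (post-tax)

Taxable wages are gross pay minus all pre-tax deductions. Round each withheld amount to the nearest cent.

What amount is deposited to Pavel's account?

Transit benefit: $35.60
Taxable wages = $7,932.46 − $35.60 = $7,896.86
State income tax: $7,896.86 × 0.0831 = $656.23
Federal income tax: $7,896.86 × 0.12 = $947.62
State unemployment insurance (employee share): $7,932.46 × 0.0054 = $42.84
Roth contribution: $45.19
Total deductions = $35.60 + $656.23 + $947.62 + $42.84 + $45.19 = $1,727.48
Net pay = $7,932.46 − $1,727.48 = $6,204.98

$6,204.98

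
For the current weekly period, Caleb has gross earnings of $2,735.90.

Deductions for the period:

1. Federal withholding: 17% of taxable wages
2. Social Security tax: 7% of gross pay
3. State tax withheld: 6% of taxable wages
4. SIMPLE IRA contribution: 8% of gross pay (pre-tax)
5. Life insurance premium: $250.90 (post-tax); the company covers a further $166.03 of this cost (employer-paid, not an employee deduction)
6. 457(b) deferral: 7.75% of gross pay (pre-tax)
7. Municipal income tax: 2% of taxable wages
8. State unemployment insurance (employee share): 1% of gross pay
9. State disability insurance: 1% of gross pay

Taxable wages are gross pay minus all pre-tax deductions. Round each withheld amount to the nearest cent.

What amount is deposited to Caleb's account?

SIMPLE IRA contribution: $2,735.90 × 0.08 = $218.87
457(b) deferral: $2,735.90 × 0.0775 = $212.03
Pre-tax total = $218.87 + $212.03 = $430.90
Taxable wages = $2,735.90 − $430.90 = $2,305.00
Federal withholding: $2,305.00 × 0.17 = $391.85
Municipal income tax: $2,305.00 × 0.02 = $46.10
State tax withheld: $2,305.00 × 0.06 = $138.30
State unemployment insurance (employee share): $2,735.90 × 0.01 = $27.36
State disability insurance: $2,735.90 × 0.01 = $27.36
Social Security tax: $2,735.90 × 0.07 = $191.51
Life insurance premium: $250.90
(Employer's $166.03 toward life insurance premium is not withheld from the employee.)
Total deductions = $218.87 + $212.03 + $391.85 + $46.10 + $138.30 + $27.36 + $27.36 + $191.51 + $250.90 = $1,504.28
Net pay = $2,735.90 − $1,504.28 = $1,231.62

$1,231.62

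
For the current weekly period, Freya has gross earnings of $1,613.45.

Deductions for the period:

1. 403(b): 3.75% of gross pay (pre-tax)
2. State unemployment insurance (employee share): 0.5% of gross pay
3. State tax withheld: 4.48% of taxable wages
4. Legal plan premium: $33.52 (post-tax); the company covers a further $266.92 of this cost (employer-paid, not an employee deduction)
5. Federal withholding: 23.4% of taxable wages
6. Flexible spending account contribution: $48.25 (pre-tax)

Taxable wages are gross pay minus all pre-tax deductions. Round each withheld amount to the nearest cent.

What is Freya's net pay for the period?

403(b): $1,613.45 × 0.0375 = $60.50
Flexible spending account contribution: $48.25
Pre-tax total = $60.50 + $48.25 = $108.75
Taxable wages = $1,613.45 − $108.75 = $1,504.70
Federal withholding: $1,504.70 × 0.234 = $352.10
State tax withheld: $1,504.70 × 0.0448 = $67.41
State unemployment insurance (employee share): $1,613.45 × 0.005 = $8.07
Legal plan premium: $33.52
(Employer's $266.92 toward legal plan premium is not withheld from the employee.)
Total deductions = $60.50 + $48.25 + $352.10 + $67.41 + $8.07 + $33.52 = $569.85
Net pay = $1,613.45 − $569.85 = $1,043.60

$1,043.60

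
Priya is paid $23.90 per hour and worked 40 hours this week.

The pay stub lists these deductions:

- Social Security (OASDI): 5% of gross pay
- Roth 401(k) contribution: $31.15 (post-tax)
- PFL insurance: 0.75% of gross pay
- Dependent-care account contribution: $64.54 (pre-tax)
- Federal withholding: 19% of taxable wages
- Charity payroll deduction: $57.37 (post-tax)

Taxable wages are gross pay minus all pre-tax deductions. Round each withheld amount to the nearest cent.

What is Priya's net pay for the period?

$578.59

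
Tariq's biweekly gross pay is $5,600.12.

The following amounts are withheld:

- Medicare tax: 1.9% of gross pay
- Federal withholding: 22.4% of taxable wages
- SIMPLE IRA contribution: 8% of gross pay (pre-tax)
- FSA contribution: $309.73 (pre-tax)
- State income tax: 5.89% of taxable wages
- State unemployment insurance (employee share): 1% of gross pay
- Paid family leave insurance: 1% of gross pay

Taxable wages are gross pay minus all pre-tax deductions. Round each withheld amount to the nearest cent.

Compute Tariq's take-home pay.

$3,254.07

FSA contribution: $309.73
SIMPLE IRA contribution: $5,600.12 × 0.08 = $448.01
Pre-tax total = $309.73 + $448.01 = $757.74
Taxable wages = $5,600.12 − $757.74 = $4,842.38
Federal withholding: $4,842.38 × 0.224 = $1,084.69
State income tax: $4,842.38 × 0.0589 = $285.22
State unemployment insurance (employee share): $5,600.12 × 0.01 = $56.00
Paid family leave insurance: $5,600.12 × 0.01 = $56.00
Medicare tax: $5,600.12 × 0.019 = $106.40
Total deductions = $309.73 + $448.01 + $1,084.69 + $285.22 + $56.00 + $56.00 + $106.40 = $2,346.05
Net pay = $5,600.12 − $2,346.05 = $3,254.07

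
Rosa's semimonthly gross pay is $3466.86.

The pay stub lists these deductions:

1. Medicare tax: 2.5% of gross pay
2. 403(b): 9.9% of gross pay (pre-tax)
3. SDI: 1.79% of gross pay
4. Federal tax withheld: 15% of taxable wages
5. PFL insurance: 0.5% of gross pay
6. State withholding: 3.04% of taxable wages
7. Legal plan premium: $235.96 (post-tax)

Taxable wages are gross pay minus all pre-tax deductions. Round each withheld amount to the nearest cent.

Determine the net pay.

$2158.11

403(b): $3466.86 × 0.099 = $343.22
Taxable wages = $3466.86 − $343.22 = $3123.64
State withholding: $3123.64 × 0.0304 = $94.96
Federal tax withheld: $3123.64 × 0.15 = $468.55
Medicare tax: $3466.86 × 0.025 = $86.67
PFL insurance: $3466.86 × 0.005 = $17.33
SDI: $3466.86 × 0.0179 = $62.06
Legal plan premium: $235.96
Total deductions = $343.22 + $94.96 + $468.55 + $86.67 + $17.33 + $62.06 + $235.96 = $1308.75
Net pay = $3466.86 − $1308.75 = $2158.11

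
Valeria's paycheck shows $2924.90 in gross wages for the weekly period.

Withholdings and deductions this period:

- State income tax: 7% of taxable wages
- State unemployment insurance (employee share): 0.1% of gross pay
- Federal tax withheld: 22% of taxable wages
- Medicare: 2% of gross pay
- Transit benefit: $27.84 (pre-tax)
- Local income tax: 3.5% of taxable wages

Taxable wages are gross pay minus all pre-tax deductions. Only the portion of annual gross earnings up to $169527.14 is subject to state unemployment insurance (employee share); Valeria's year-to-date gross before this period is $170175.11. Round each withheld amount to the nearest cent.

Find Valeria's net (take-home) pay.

$1897.02

Transit benefit: $27.84
Taxable wages = $2924.90 − $27.84 = $2897.06
Federal tax withheld: $2897.06 × 0.22 = $637.35
State income tax: $2897.06 × 0.07 = $202.79
Local income tax: $2897.06 × 0.035 = $101.40
Medicare: $2924.90 × 0.02 = $58.50
State unemployment insurance (employee share): annual cap $169527.14 already reached (YTD $170175.11), so $0.00
Total deductions = $27.84 + $637.35 + $202.79 + $101.40 + $58.50 + $0.00 = $1027.88
Net pay = $2924.90 − $1027.88 = $1897.02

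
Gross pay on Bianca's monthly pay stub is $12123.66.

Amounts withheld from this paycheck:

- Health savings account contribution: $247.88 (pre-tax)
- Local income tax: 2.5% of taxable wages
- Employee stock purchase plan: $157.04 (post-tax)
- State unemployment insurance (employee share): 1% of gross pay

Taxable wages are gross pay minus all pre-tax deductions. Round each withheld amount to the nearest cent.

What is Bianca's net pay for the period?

Health savings account contribution: $247.88
Taxable wages = $12123.66 − $247.88 = $11875.78
Local income tax: $11875.78 × 0.025 = $296.89
State unemployment insurance (employee share): $12123.66 × 0.01 = $121.24
Employee stock purchase plan: $157.04
Total deductions = $247.88 + $296.89 + $121.24 + $157.04 = $823.05
Net pay = $12123.66 − $823.05 = $11300.61

$11300.61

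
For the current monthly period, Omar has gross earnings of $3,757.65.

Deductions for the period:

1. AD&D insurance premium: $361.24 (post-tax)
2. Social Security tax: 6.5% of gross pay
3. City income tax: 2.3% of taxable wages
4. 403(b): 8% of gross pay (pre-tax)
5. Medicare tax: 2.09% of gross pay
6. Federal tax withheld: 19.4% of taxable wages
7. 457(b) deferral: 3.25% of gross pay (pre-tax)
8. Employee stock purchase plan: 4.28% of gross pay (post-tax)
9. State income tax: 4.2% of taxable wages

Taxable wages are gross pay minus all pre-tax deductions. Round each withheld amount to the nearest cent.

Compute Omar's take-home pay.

457(b) deferral: $3,757.65 × 0.0325 = $122.12
403(b): $3,757.65 × 0.08 = $300.61
Pre-tax total = $122.12 + $300.61 = $422.73
Taxable wages = $3,757.65 − $422.73 = $3,334.92
State income tax: $3,334.92 × 0.042 = $140.07
City income tax: $3,334.92 × 0.023 = $76.70
Federal tax withheld: $3,334.92 × 0.194 = $646.97
Social Security tax: $3,757.65 × 0.065 = $244.25
Medicare tax: $3,757.65 × 0.0209 = $78.53
Employee stock purchase plan: $3,757.65 × 0.0428 = $160.83
AD&D insurance premium: $361.24
Total deductions = $122.12 + $300.61 + $140.07 + $76.70 + $646.97 + $244.25 + $78.53 + $160.83 + $361.24 = $2,131.32
Net pay = $3,757.65 − $2,131.32 = $1,626.33

$1,626.33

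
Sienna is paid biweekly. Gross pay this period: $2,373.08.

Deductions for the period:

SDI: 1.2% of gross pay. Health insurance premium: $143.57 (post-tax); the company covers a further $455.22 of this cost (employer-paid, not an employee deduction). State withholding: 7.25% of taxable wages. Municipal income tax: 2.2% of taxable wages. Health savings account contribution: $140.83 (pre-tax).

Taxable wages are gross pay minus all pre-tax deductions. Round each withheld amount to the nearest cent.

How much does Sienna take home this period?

Health savings account contribution: $140.83
Taxable wages = $2,373.08 − $140.83 = $2,232.25
State withholding: $2,232.25 × 0.0725 = $161.84
Municipal income tax: $2,232.25 × 0.022 = $49.11
SDI: $2,373.08 × 0.012 = $28.48
Health insurance premium: $143.57
(Employer's $455.22 toward health insurance premium is not withheld from the employee.)
Total deductions = $140.83 + $161.84 + $49.11 + $28.48 + $143.57 = $523.83
Net pay = $2,373.08 − $523.83 = $1,849.25

$1,849.25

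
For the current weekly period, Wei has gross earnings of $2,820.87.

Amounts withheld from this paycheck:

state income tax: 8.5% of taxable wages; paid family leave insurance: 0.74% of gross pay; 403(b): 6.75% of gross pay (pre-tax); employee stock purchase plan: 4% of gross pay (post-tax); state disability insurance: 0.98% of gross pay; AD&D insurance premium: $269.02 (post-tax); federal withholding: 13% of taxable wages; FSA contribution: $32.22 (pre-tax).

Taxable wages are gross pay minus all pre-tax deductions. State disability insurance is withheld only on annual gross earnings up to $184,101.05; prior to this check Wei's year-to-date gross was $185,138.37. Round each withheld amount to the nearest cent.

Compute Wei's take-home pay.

$1,636.90

FSA contribution: $32.22
403(b): $2,820.87 × 0.0675 = $190.41
Pre-tax total = $32.22 + $190.41 = $222.63
Taxable wages = $2,820.87 − $222.63 = $2,598.24
State income tax: $2,598.24 × 0.085 = $220.85
Federal withholding: $2,598.24 × 0.13 = $337.77
State disability insurance: annual cap $184,101.05 already reached (YTD $185,138.37), so $0.00
Paid family leave insurance: $2,820.87 × 0.0074 = $20.87
AD&D insurance premium: $269.02
Employee stock purchase plan: $2,820.87 × 0.04 = $112.83
Total deductions = $32.22 + $190.41 + $220.85 + $337.77 + $0.00 + $20.87 + $269.02 + $112.83 = $1,183.97
Net pay = $2,820.87 − $1,183.97 = $1,636.90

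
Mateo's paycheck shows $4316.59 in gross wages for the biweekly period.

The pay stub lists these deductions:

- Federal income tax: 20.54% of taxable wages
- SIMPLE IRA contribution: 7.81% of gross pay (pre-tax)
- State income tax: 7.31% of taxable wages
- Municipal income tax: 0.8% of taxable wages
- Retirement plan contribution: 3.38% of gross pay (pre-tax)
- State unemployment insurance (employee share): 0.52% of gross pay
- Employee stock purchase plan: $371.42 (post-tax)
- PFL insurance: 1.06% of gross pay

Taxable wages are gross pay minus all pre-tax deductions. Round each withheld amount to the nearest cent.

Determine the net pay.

$2295.62

Retirement plan contribution: $4316.59 × 0.0338 = $145.90
SIMPLE IRA contribution: $4316.59 × 0.0781 = $337.13
Pre-tax total = $145.90 + $337.13 = $483.03
Taxable wages = $4316.59 − $483.03 = $3833.56
Federal income tax: $3833.56 × 0.2054 = $787.41
State income tax: $3833.56 × 0.0731 = $280.23
Municipal income tax: $3833.56 × 0.008 = $30.67
State unemployment insurance (employee share): $4316.59 × 0.0052 = $22.45
PFL insurance: $4316.59 × 0.0106 = $45.76
Employee stock purchase plan: $371.42
Total deductions = $145.90 + $337.13 + $787.41 + $280.23 + $30.67 + $22.45 + $45.76 + $371.42 = $2020.97
Net pay = $4316.59 − $2020.97 = $2295.62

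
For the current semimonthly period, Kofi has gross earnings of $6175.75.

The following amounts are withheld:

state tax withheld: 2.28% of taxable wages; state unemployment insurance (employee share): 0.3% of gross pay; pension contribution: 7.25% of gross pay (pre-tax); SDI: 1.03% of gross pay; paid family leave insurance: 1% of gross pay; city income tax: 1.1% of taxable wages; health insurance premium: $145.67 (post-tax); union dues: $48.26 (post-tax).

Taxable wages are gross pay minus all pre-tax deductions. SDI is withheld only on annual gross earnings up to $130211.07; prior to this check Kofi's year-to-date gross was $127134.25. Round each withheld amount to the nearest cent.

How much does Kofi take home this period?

$5228.49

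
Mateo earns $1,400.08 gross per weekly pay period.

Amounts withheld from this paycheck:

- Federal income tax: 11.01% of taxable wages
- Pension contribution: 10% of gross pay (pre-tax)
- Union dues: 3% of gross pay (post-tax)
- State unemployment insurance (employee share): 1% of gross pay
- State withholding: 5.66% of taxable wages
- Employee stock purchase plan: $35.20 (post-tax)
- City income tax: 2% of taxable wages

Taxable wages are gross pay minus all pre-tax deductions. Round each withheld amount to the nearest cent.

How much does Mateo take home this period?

Pension contribution: $1,400.08 × 0.1 = $140.01
Taxable wages = $1,400.08 − $140.01 = $1,260.07
City income tax: $1,260.07 × 0.02 = $25.20
State withholding: $1,260.07 × 0.0566 = $71.32
Federal income tax: $1,260.07 × 0.1101 = $138.73
State unemployment insurance (employee share): $1,400.08 × 0.01 = $14.00
Employee stock purchase plan: $35.20
Union dues: $1,400.08 × 0.03 = $42.00
Total deductions = $140.01 + $25.20 + $71.32 + $138.73 + $14.00 + $35.20 + $42.00 = $466.46
Net pay = $1,400.08 − $466.46 = $933.62

$933.62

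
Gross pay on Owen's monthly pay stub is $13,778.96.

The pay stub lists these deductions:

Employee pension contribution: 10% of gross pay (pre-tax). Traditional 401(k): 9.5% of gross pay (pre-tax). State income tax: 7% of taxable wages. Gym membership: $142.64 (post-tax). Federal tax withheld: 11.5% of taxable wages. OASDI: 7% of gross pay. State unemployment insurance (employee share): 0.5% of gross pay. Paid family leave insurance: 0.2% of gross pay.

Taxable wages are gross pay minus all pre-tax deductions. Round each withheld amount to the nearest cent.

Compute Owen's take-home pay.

$7,836.41

Employee pension contribution: $13,778.96 × 0.1 = $1,377.90
Traditional 401(k): $13,778.96 × 0.095 = $1,309.00
Pre-tax total = $1,377.90 + $1,309.00 = $2,686.90
Taxable wages = $13,778.96 − $2,686.90 = $11,092.06
State income tax: $11,092.06 × 0.07 = $776.44
Federal tax withheld: $11,092.06 × 0.115 = $1,275.59
State unemployment insurance (employee share): $13,778.96 × 0.005 = $68.89
OASDI: $13,778.96 × 0.07 = $964.53
Paid family leave insurance: $13,778.96 × 0.002 = $27.56
Gym membership: $142.64
Total deductions = $1,377.90 + $1,309.00 + $776.44 + $1,275.59 + $68.89 + $964.53 + $27.56 + $142.64 = $5,942.55
Net pay = $13,778.96 − $5,942.55 = $7,836.41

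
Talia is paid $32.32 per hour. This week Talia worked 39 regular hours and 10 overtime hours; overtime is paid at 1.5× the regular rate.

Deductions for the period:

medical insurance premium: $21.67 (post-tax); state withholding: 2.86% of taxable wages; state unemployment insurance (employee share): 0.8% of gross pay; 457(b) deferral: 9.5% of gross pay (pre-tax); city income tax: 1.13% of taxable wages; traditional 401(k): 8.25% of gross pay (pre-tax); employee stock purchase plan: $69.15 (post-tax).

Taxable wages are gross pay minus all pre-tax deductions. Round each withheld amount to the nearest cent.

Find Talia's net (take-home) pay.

$1,273.43

Regular pay: 39 × $32.32 = $1,260.48
Overtime pay: 10 × $32.32 × 1.5 = $484.80
Gross pay = $1,260.48 + $484.80 = $1,745.28
457(b) deferral: $1,745.28 × 0.095 = $165.80
Traditional 401(k): $1,745.28 × 0.0825 = $143.99
Pre-tax total = $165.80 + $143.99 = $309.79
Taxable wages = $1,745.28 − $309.79 = $1,435.49
City income tax: $1,435.49 × 0.0113 = $16.22
State withholding: $1,435.49 × 0.0286 = $41.06
State unemployment insurance (employee share): $1,745.28 × 0.008 = $13.96
Medical insurance premium: $21.67
Employee stock purchase plan: $69.15
Total deductions = $165.80 + $143.99 + $16.22 + $41.06 + $13.96 + $21.67 + $69.15 = $471.85
Net pay = $1,745.28 − $471.85 = $1,273.43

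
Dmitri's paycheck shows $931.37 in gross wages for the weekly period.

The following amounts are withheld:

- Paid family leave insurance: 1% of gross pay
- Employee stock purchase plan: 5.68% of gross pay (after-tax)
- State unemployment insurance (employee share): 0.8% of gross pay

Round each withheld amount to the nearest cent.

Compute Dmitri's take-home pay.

State unemployment insurance (employee share): $931.37 × 0.008 = $7.45
Paid family leave insurance: $931.37 × 0.01 = $9.31
Employee stock purchase plan: $931.37 × 0.0568 = $52.90
Total deductions = $7.45 + $9.31 + $52.90 = $69.66
Net pay = $931.37 − $69.66 = $861.71

$861.71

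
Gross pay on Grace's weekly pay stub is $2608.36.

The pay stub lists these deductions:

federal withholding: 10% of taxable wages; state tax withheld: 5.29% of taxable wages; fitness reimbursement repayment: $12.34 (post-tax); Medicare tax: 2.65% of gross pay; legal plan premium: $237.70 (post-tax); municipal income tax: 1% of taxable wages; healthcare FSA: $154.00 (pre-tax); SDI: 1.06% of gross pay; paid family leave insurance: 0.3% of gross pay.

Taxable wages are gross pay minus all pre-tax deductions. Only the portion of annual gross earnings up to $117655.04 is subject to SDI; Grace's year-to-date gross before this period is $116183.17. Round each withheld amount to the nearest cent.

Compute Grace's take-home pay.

Healthcare FSA: $154.00
Taxable wages = $2608.36 − $154.00 = $2454.36
Municipal income tax: $2454.36 × 0.01 = $24.54
State tax withheld: $2454.36 × 0.0529 = $129.84
Federal withholding: $2454.36 × 0.1 = $245.44
SDI: only $117655.04 − $116183.17 = $1471.87 of this check is subject → $1471.87 × 0.0106 = $15.60
Medicare tax: $2608.36 × 0.0265 = $69.12
Paid family leave insurance: $2608.36 × 0.003 = $7.83
Fitness reimbursement repayment: $12.34
Legal plan premium: $237.70
Total deductions = $154.00 + $24.54 + $129.84 + $245.44 + $15.60 + $69.12 + $7.83 + $12.34 + $237.70 = $896.41
Net pay = $2608.36 − $896.41 = $1711.95

$1711.95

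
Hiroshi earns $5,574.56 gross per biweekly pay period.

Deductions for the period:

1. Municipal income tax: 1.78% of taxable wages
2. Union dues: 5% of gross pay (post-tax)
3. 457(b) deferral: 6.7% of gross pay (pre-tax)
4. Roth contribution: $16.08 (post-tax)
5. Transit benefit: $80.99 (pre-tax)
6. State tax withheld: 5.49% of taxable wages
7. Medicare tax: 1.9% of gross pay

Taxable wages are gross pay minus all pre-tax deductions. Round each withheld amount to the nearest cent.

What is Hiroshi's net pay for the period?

Transit benefit: $80.99
457(b) deferral: $5,574.56 × 0.067 = $373.50
Pre-tax total = $80.99 + $373.50 = $454.49
Taxable wages = $5,574.56 − $454.49 = $5,120.07
Municipal income tax: $5,120.07 × 0.0178 = $91.14
State tax withheld: $5,120.07 × 0.0549 = $281.09
Medicare tax: $5,574.56 × 0.019 = $105.92
Union dues: $5,574.56 × 0.05 = $278.73
Roth contribution: $16.08
Total deductions = $80.99 + $373.50 + $91.14 + $281.09 + $105.92 + $278.73 + $16.08 = $1,227.45
Net pay = $5,574.56 − $1,227.45 = $4,347.11

$4,347.11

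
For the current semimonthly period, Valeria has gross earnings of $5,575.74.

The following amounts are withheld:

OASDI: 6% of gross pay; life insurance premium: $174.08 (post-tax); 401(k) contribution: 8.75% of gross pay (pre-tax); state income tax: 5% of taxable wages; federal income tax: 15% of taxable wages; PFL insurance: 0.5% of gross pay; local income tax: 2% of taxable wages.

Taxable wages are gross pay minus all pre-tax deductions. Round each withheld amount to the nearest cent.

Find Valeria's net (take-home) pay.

401(k) contribution: $5,575.74 × 0.0875 = $487.88
Taxable wages = $5,575.74 − $487.88 = $5,087.86
Federal income tax: $5,087.86 × 0.15 = $763.18
Local income tax: $5,087.86 × 0.02 = $101.76
State income tax: $5,087.86 × 0.05 = $254.39
PFL insurance: $5,575.74 × 0.005 = $27.88
OASDI: $5,575.74 × 0.06 = $334.54
Life insurance premium: $174.08
Total deductions = $487.88 + $763.18 + $101.76 + $254.39 + $27.88 + $334.54 + $174.08 = $2,143.71
Net pay = $5,575.74 − $2,143.71 = $3,432.03

$3,432.03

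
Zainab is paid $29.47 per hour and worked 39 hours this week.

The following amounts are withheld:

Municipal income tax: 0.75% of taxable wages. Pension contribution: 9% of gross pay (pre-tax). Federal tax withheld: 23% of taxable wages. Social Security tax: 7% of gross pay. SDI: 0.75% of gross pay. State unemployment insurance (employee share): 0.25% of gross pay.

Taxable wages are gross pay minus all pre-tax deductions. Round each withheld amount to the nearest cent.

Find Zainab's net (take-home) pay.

Gross pay: 39 × $29.47 = $1,149.33
Pension contribution: $1,149.33 × 0.09 = $103.44
Taxable wages = $1,149.33 − $103.44 = $1,045.89
Federal tax withheld: $1,045.89 × 0.23 = $240.55
Municipal income tax: $1,045.89 × 0.0075 = $7.84
Social Security tax: $1,149.33 × 0.07 = $80.45
State unemployment insurance (employee share): $1,149.33 × 0.0025 = $2.87
SDI: $1,149.33 × 0.0075 = $8.62
Total deductions = $103.44 + $240.55 + $7.84 + $80.45 + $2.87 + $8.62 = $443.77
Net pay = $1,149.33 − $443.77 = $705.56

$705.56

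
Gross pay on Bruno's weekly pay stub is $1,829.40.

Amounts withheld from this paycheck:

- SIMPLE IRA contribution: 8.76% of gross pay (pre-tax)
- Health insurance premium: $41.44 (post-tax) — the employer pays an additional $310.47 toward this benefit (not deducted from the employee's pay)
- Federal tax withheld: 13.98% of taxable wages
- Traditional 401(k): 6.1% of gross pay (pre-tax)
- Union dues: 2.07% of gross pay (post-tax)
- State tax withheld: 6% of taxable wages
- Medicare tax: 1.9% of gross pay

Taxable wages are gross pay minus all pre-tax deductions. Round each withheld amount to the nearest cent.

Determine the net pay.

$1,132.28

Traditional 401(k): $1,829.40 × 0.061 = $111.59
SIMPLE IRA contribution: $1,829.40 × 0.0876 = $160.26
Pre-tax total = $111.59 + $160.26 = $271.85
Taxable wages = $1,829.40 − $271.85 = $1,557.55
State tax withheld: $1,557.55 × 0.06 = $93.45
Federal tax withheld: $1,557.55 × 0.1398 = $217.75
Medicare tax: $1,829.40 × 0.019 = $34.76
Union dues: $1,829.40 × 0.0207 = $37.87
Health insurance premium: $41.44
(Employer's $310.47 toward health insurance premium is not withheld from the employee.)
Total deductions = $111.59 + $160.26 + $93.45 + $217.75 + $34.76 + $37.87 + $41.44 = $697.12
Net pay = $1,829.40 − $697.12 = $1,132.28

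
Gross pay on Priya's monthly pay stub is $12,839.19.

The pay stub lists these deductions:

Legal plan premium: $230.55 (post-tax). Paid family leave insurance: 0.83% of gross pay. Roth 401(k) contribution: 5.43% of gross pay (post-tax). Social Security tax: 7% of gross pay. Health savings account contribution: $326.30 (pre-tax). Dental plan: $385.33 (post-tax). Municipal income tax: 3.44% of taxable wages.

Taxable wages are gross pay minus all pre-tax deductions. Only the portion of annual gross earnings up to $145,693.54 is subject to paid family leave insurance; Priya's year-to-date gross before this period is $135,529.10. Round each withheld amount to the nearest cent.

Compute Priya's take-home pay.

Health savings account contribution: $326.30
Taxable wages = $12,839.19 − $326.30 = $12,512.89
Municipal income tax: $12,512.89 × 0.0344 = $430.44
Paid family leave insurance: only $145,693.54 − $135,529.10 = $10,164.44 of this check is subject → $10,164.44 × 0.0083 = $84.36
Social Security tax: $12,839.19 × 0.07 = $898.74
Legal plan premium: $230.55
Dental plan: $385.33
Roth 401(k) contribution: $12,839.19 × 0.0543 = $697.17
Total deductions = $326.30 + $430.44 + $84.36 + $898.74 + $230.55 + $385.33 + $697.17 = $3,052.89
Net pay = $12,839.19 − $3,052.89 = $9,786.30

$9,786.30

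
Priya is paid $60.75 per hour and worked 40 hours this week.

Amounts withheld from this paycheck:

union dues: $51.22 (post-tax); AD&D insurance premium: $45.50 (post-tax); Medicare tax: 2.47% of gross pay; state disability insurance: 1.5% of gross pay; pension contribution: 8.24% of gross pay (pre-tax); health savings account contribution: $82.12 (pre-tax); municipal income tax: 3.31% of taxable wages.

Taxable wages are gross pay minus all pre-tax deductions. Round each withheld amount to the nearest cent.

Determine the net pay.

Gross pay: 40 × $60.75 = $2,430.00
Health savings account contribution: $82.12
Pension contribution: $2,430.00 × 0.0824 = $200.23
Pre-tax total = $82.12 + $200.23 = $282.35
Taxable wages = $2,430.00 − $282.35 = $2,147.65
Municipal income tax: $2,147.65 × 0.0331 = $71.09
Medicare tax: $2,430.00 × 0.0247 = $60.02
State disability insurance: $2,430.00 × 0.015 = $36.45
Union dues: $51.22
AD&D insurance premium: $45.50
Total deductions = $82.12 + $200.23 + $71.09 + $60.02 + $36.45 + $51.22 + $45.50 = $546.63
Net pay = $2,430.00 − $546.63 = $1,883.37

$1,883.37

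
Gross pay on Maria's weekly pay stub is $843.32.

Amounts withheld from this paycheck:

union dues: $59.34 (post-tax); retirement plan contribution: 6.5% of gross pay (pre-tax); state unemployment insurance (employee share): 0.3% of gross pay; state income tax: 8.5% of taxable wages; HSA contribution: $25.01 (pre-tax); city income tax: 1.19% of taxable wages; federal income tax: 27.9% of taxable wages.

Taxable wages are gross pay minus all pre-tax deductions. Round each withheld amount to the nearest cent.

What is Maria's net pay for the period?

Retirement plan contribution: $843.32 × 0.065 = $54.82
HSA contribution: $25.01
Pre-tax total = $54.82 + $25.01 = $79.83
Taxable wages = $843.32 − $79.83 = $763.49
State income tax: $763.49 × 0.085 = $64.90
Federal income tax: $763.49 × 0.279 = $213.01
City income tax: $763.49 × 0.0119 = $9.09
State unemployment insurance (employee share): $843.32 × 0.003 = $2.53
Union dues: $59.34
Total deductions = $54.82 + $25.01 + $64.90 + $213.01 + $9.09 + $2.53 + $59.34 = $428.70
Net pay = $843.32 − $428.70 = $414.62

$414.62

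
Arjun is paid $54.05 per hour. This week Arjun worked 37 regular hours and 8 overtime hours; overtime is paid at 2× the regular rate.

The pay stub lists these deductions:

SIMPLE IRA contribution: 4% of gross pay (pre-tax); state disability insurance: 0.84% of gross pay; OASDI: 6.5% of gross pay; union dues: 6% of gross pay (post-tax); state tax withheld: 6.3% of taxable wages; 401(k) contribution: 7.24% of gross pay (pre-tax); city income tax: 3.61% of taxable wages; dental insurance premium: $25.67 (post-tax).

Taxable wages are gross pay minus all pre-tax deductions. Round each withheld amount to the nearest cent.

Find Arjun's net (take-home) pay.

Regular pay: 37 × $54.05 = $1999.85
Overtime pay: 8 × $54.05 × 2 = $864.80
Gross pay = $1999.85 + $864.80 = $2864.65
401(k) contribution: $2864.65 × 0.0724 = $207.40
SIMPLE IRA contribution: $2864.65 × 0.04 = $114.59
Pre-tax total = $207.40 + $114.59 = $321.99
Taxable wages = $2864.65 − $321.99 = $2542.66
City income tax: $2542.66 × 0.0361 = $91.79
State tax withheld: $2542.66 × 0.063 = $160.19
State disability insurance: $2864.65 × 0.0084 = $24.06
OASDI: $2864.65 × 0.065 = $186.20
Dental insurance premium: $25.67
Union dues: $2864.65 × 0.06 = $171.88
Total deductions = $207.40 + $114.59 + $91.79 + $160.19 + $24.06 + $186.20 + $25.67 + $171.88 = $981.78
Net pay = $2864.65 − $981.78 = $1882.87

$1882.87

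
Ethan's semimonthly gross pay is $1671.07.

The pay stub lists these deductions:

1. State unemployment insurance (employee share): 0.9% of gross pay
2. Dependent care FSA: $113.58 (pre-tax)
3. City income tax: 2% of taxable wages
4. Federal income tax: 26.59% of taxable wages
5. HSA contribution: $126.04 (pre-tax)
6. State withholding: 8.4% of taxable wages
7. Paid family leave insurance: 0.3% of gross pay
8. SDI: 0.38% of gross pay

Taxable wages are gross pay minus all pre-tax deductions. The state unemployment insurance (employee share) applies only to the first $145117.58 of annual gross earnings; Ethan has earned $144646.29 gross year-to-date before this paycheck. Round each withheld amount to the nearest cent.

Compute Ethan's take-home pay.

Dependent care FSA: $113.58
HSA contribution: $126.04
Pre-tax total = $113.58 + $126.04 = $239.62
Taxable wages = $1671.07 − $239.62 = $1431.45
Federal income tax: $1431.45 × 0.2659 = $380.62
City income tax: $1431.45 × 0.02 = $28.63
State withholding: $1431.45 × 0.084 = $120.24
Paid family leave insurance: $1671.07 × 0.003 = $5.01
SDI: $1671.07 × 0.0038 = $6.35
State unemployment insurance (employee share): only $145117.58 − $144646.29 = $471.29 of this check is subject → $471.29 × 0.009 = $4.24
Total deductions = $113.58 + $126.04 + $380.62 + $28.63 + $120.24 + $5.01 + $6.35 + $4.24 = $784.71
Net pay = $1671.07 − $784.71 = $886.36

$886.36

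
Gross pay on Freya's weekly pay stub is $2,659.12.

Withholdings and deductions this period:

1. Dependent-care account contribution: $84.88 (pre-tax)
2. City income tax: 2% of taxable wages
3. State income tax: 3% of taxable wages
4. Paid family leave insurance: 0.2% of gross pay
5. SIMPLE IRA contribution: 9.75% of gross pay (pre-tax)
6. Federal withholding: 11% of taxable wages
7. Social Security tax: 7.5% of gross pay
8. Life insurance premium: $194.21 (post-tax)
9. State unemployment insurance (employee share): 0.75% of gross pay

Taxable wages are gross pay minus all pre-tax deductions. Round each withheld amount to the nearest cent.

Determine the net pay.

SIMPLE IRA contribution: $2,659.12 × 0.0975 = $259.26
Dependent-care account contribution: $84.88
Pre-tax total = $259.26 + $84.88 = $344.14
Taxable wages = $2,659.12 − $344.14 = $2,314.98
City income tax: $2,314.98 × 0.02 = $46.30
State income tax: $2,314.98 × 0.03 = $69.45
Federal withholding: $2,314.98 × 0.11 = $254.65
State unemployment insurance (employee share): $2,659.12 × 0.0075 = $19.94
Social Security tax: $2,659.12 × 0.075 = $199.43
Paid family leave insurance: $2,659.12 × 0.002 = $5.32
Life insurance premium: $194.21
Total deductions = $259.26 + $84.88 + $46.30 + $69.45 + $254.65 + $19.94 + $199.43 + $5.32 + $194.21 = $1,133.44
Net pay = $2,659.12 − $1,133.44 = $1,525.68

$1,525.68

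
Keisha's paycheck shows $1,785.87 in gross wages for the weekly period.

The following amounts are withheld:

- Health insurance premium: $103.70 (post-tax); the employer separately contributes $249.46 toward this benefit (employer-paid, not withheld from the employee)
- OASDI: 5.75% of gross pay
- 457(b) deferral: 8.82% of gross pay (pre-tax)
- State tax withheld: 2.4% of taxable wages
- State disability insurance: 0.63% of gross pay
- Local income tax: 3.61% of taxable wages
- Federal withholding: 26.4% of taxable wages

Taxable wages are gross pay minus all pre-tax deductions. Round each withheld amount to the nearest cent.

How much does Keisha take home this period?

457(b) deferral: $1,785.87 × 0.0882 = $157.51
Taxable wages = $1,785.87 − $157.51 = $1,628.36
Federal withholding: $1,628.36 × 0.264 = $429.89
State tax withheld: $1,628.36 × 0.024 = $39.08
Local income tax: $1,628.36 × 0.0361 = $58.78
State disability insurance: $1,785.87 × 0.0063 = $11.25
OASDI: $1,785.87 × 0.0575 = $102.69
Health insurance premium: $103.70
(Employer's $249.46 toward health insurance premium is not withheld from the employee.)
Total deductions = $157.51 + $429.89 + $39.08 + $58.78 + $11.25 + $102.69 + $103.70 = $902.90
Net pay = $1,785.87 − $902.90 = $882.97

$882.97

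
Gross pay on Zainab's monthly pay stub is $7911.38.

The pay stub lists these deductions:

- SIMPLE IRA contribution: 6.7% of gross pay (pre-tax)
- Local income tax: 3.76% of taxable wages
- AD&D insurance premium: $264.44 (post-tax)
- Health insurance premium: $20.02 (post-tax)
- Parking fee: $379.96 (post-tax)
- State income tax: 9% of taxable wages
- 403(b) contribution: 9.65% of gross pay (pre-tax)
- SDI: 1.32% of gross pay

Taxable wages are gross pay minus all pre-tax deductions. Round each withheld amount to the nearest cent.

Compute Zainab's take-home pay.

$5004.58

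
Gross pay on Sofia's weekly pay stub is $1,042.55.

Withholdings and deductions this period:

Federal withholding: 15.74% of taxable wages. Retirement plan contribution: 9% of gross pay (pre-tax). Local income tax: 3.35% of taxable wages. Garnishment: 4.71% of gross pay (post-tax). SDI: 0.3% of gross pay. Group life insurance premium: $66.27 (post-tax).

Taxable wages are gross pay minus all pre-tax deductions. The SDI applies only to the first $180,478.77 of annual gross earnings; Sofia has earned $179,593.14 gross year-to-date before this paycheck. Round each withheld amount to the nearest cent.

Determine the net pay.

Retirement plan contribution: $1,042.55 × 0.09 = $93.83
Taxable wages = $1,042.55 − $93.83 = $948.72
Federal withholding: $948.72 × 0.1574 = $149.33
Local income tax: $948.72 × 0.0335 = $31.78
SDI: only $180,478.77 − $179,593.14 = $885.63 of this check is subject → $885.63 × 0.003 = $2.66
Garnishment: $1,042.55 × 0.0471 = $49.10
Group life insurance premium: $66.27
Total deductions = $93.83 + $149.33 + $31.78 + $2.66 + $49.10 + $66.27 = $392.97
Net pay = $1,042.55 − $392.97 = $649.58

$649.58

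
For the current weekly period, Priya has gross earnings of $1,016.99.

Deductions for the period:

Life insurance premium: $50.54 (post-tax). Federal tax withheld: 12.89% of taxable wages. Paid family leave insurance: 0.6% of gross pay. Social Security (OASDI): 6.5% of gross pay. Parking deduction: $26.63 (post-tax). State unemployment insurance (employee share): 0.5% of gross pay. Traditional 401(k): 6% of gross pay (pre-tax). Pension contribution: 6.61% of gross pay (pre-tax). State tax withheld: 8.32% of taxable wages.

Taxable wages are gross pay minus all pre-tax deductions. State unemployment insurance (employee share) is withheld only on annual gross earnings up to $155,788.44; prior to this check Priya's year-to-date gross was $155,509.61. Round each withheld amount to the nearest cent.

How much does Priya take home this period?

Traditional 401(k): $1,016.99 × 0.06 = $61.02
Pension contribution: $1,016.99 × 0.0661 = $67.22
Pre-tax total = $61.02 + $67.22 = $128.24
Taxable wages = $1,016.99 − $128.24 = $888.75
State tax withheld: $888.75 × 0.0832 = $73.94
Federal tax withheld: $888.75 × 0.1289 = $114.56
Paid family leave insurance: $1,016.99 × 0.006 = $6.10
State unemployment insurance (employee share): only $155,788.44 − $155,509.61 = $278.83 of this check is subject → $278.83 × 0.005 = $1.39
Social Security (OASDI): $1,016.99 × 0.065 = $66.10
Life insurance premium: $50.54
Parking deduction: $26.63
Total deductions = $61.02 + $67.22 + $73.94 + $114.56 + $6.10 + $1.39 + $66.10 + $50.54 + $26.63 = $467.50
Net pay = $1,016.99 − $467.50 = $549.49

$549.49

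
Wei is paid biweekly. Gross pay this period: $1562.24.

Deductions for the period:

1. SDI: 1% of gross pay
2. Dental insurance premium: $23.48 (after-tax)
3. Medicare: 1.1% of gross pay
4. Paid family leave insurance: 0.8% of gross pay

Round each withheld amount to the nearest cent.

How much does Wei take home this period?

$1493.46

Paid family leave insurance: $1562.24 × 0.008 = $12.50
SDI: $1562.24 × 0.01 = $15.62
Medicare: $1562.24 × 0.011 = $17.18
Dental insurance premium: $23.48
Total deductions = $12.50 + $15.62 + $17.18 + $23.48 = $68.78
Net pay = $1562.24 − $68.78 = $1493.46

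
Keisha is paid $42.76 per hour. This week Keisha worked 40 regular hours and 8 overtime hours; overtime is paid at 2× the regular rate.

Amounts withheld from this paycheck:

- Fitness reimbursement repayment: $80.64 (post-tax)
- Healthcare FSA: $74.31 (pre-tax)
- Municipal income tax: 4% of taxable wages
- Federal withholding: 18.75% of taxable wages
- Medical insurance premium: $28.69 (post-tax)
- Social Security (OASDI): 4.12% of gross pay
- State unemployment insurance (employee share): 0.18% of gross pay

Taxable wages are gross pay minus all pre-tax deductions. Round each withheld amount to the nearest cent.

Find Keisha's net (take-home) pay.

Regular pay: 40 × $42.76 = $1,710.40
Overtime pay: 8 × $42.76 × 2 = $684.16
Gross pay = $1,710.40 + $684.16 = $2,394.56
Healthcare FSA: $74.31
Taxable wages = $2,394.56 − $74.31 = $2,320.25
Federal withholding: $2,320.25 × 0.1875 = $435.05
Municipal income tax: $2,320.25 × 0.04 = $92.81
State unemployment insurance (employee share): $2,394.56 × 0.0018 = $4.31
Social Security (OASDI): $2,394.56 × 0.0412 = $98.66
Medical insurance premium: $28.69
Fitness reimbursement repayment: $80.64
Total deductions = $74.31 + $435.05 + $92.81 + $4.31 + $98.66 + $28.69 + $80.64 = $814.47
Net pay = $2,394.56 − $814.47 = $1,580.09

$1,580.09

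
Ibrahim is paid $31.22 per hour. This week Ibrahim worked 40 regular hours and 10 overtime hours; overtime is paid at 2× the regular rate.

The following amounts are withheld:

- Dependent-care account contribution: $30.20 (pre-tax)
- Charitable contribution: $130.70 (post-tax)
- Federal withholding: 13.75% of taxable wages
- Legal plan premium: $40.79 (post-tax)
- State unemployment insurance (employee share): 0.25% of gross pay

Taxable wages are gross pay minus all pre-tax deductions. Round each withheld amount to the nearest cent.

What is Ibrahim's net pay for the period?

Regular pay: 40 × $31.22 = $1,248.80
Overtime pay: 10 × $31.22 × 2 = $624.40
Gross pay = $1,248.80 + $624.40 = $1,873.20
Dependent-care account contribution: $30.20
Taxable wages = $1,873.20 − $30.20 = $1,843.00
Federal withholding: $1,843.00 × 0.1375 = $253.41
State unemployment insurance (employee share): $1,873.20 × 0.0025 = $4.68
Charitable contribution: $130.70
Legal plan premium: $40.79
Total deductions = $30.20 + $253.41 + $4.68 + $130.70 + $40.79 = $459.78
Net pay = $1,873.20 − $459.78 = $1,413.42

$1,413.42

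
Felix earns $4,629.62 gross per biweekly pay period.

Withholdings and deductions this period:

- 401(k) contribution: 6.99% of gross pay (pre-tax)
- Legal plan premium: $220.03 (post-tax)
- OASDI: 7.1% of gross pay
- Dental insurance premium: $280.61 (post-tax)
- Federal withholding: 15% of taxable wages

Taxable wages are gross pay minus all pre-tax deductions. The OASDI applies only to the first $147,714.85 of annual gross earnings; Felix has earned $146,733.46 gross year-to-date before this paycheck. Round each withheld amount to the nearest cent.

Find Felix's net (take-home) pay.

$3,089.79

401(k) contribution: $4,629.62 × 0.0699 = $323.61
Taxable wages = $4,629.62 − $323.61 = $4,306.01
Federal withholding: $4,306.01 × 0.15 = $645.90
OASDI: only $147,714.85 − $146,733.46 = $981.39 of this check is subject → $981.39 × 0.071 = $69.68
Legal plan premium: $220.03
Dental insurance premium: $280.61
Total deductions = $323.61 + $645.90 + $69.68 + $220.03 + $280.61 = $1,539.83
Net pay = $4,629.62 − $1,539.83 = $3,089.79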